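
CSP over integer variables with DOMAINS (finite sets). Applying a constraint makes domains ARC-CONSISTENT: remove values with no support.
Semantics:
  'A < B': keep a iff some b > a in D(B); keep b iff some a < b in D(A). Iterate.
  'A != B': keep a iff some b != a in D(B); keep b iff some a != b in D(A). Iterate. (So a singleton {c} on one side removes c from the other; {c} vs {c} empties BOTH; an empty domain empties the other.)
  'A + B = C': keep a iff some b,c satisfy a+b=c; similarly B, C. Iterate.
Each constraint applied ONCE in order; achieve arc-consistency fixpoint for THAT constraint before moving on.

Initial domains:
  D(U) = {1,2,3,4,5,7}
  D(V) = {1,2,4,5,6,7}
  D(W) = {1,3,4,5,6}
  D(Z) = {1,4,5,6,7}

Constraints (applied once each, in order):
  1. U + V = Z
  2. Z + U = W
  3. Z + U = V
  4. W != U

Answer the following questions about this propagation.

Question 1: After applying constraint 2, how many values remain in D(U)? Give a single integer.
Answer: 2

Derivation:
Constraint 1 (U + V = Z) on D(U)={1,2,3,4,5,7} D(V)={1,2,4,5,6,7} D(Z)={1,4,5,6,7}: U {1,2,3,4,5,7}->{1,2,3,4,5}; V {1,2,4,5,6,7}->{1,2,4,5,6}; Z {1,4,5,6,7}->{4,5,6,7}
Constraint 2 (Z + U = W) on D(Z)={4,5,6,7} D(U)={1,2,3,4,5} D(W)={1,3,4,5,6}: Z {4,5,6,7}->{4,5}; U {1,2,3,4,5}->{1,2}; W {1,3,4,5,6}->{5,6}
So after constraint 2: D(U)={1,2}, size = 2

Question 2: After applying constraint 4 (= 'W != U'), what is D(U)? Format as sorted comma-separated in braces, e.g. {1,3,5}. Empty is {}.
Answer: {1,2}

Derivation:
Constraint 1 (U + V = Z) on D(U)={1,2,3,4,5,7} D(V)={1,2,4,5,6,7} D(Z)={1,4,5,6,7}: U {1,2,3,4,5,7}->{1,2,3,4,5}; V {1,2,4,5,6,7}->{1,2,4,5,6}; Z {1,4,5,6,7}->{4,5,6,7}
Constraint 2 (Z + U = W) on D(Z)={4,5,6,7} D(U)={1,2,3,4,5} D(W)={1,3,4,5,6}: Z {4,5,6,7}->{4,5}; U {1,2,3,4,5}->{1,2}; W {1,3,4,5,6}->{5,6}
Constraint 3 (Z + U = V) on D(Z)={4,5} D(U)={1,2} D(V)={1,2,4,5,6}: V {1,2,4,5,6}->{5,6}
Constraint 4 (W != U) on D(W)={5,6} D(U)={1,2}: no change
So after constraint 4: D(U) = {1,2}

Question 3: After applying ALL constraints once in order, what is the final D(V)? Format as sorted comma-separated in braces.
Answer: {5,6}

Derivation:
Constraint 1 (U + V = Z) on D(U)={1,2,3,4,5,7} D(V)={1,2,4,5,6,7} D(Z)={1,4,5,6,7}: U {1,2,3,4,5,7}->{1,2,3,4,5}; V {1,2,4,5,6,7}->{1,2,4,5,6}; Z {1,4,5,6,7}->{4,5,6,7}
Constraint 2 (Z + U = W) on D(Z)={4,5,6,7} D(U)={1,2,3,4,5} D(W)={1,3,4,5,6}: Z {4,5,6,7}->{4,5}; U {1,2,3,4,5}->{1,2}; W {1,3,4,5,6}->{5,6}
Constraint 3 (Z + U = V) on D(Z)={4,5} D(U)={1,2} D(V)={1,2,4,5,6}: V {1,2,4,5,6}->{5,6}
Constraint 4 (W != U) on D(W)={5,6} D(U)={1,2}: no change
So after all 4 constraints: D(V) = {5,6}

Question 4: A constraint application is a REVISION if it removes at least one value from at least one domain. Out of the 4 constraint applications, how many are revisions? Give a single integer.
Constraint 1 (U + V = Z) on D(U)={1,2,3,4,5,7} D(V)={1,2,4,5,6,7} D(Z)={1,4,5,6,7}: U {1,2,3,4,5,7}->{1,2,3,4,5}; V {1,2,4,5,6,7}->{1,2,4,5,6}; Z {1,4,5,6,7}->{4,5,6,7} => REVISION
Constraint 2 (Z + U = W) on D(Z)={4,5,6,7} D(U)={1,2,3,4,5} D(W)={1,3,4,5,6}: Z {4,5,6,7}->{4,5}; U {1,2,3,4,5}->{1,2}; W {1,3,4,5,6}->{5,6} => REVISION
Constraint 3 (Z + U = V) on D(Z)={4,5} D(U)={1,2} D(V)={1,2,4,5,6}: V {1,2,4,5,6}->{5,6} => REVISION
Constraint 4 (W != U) on D(W)={5,6} D(U)={1,2}: no change => not a revision
Total revisions = 3

Answer: 3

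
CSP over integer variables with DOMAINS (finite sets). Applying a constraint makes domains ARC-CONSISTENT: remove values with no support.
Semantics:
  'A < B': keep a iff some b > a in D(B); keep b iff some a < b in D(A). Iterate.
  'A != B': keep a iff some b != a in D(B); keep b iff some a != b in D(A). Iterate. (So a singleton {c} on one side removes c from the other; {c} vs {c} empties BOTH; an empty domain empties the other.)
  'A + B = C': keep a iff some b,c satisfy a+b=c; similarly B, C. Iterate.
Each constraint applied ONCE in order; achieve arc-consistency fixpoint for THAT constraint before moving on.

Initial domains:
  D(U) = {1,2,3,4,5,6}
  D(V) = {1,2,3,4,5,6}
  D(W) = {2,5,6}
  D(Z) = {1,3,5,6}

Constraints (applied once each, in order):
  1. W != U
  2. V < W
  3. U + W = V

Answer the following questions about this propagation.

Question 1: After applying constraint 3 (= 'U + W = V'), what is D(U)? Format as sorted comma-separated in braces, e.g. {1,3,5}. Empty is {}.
Constraint 1 (W != U) on D(W)={2,5,6} D(U)={1,2,3,4,5,6}: no change
Constraint 2 (V < W) on D(V)={1,2,3,4,5,6} D(W)={2,5,6}: V {1,2,3,4,5,6}->{1,2,3,4,5}
Constraint 3 (U + W = V) on D(U)={1,2,3,4,5,6} D(W)={2,5,6} D(V)={1,2,3,4,5}: U {1,2,3,4,5,6}->{1,2,3}; W {2,5,6}->{2}; V {1,2,3,4,5}->{3,4,5}
So after constraint 3: D(U) = {1,2,3}

Answer: {1,2,3}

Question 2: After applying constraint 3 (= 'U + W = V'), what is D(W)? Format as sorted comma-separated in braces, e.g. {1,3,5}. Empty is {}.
Answer: {2}

Derivation:
Constraint 1 (W != U) on D(W)={2,5,6} D(U)={1,2,3,4,5,6}: no change
Constraint 2 (V < W) on D(V)={1,2,3,4,5,6} D(W)={2,5,6}: V {1,2,3,4,5,6}->{1,2,3,4,5}
Constraint 3 (U + W = V) on D(U)={1,2,3,4,5,6} D(W)={2,5,6} D(V)={1,2,3,4,5}: U {1,2,3,4,5,6}->{1,2,3}; W {2,5,6}->{2}; V {1,2,3,4,5}->{3,4,5}
So after constraint 3: D(W) = {2}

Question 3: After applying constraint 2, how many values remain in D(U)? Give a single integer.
Constraint 1 (W != U) on D(W)={2,5,6} D(U)={1,2,3,4,5,6}: no change
Constraint 2 (V < W) on D(V)={1,2,3,4,5,6} D(W)={2,5,6}: V {1,2,3,4,5,6}->{1,2,3,4,5}
So after constraint 2: D(U)={1,2,3,4,5,6}, size = 6

Answer: 6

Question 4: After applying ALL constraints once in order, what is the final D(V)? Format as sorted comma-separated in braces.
Answer: {3,4,5}

Derivation:
Constraint 1 (W != U) on D(W)={2,5,6} D(U)={1,2,3,4,5,6}: no change
Constraint 2 (V < W) on D(V)={1,2,3,4,5,6} D(W)={2,5,6}: V {1,2,3,4,5,6}->{1,2,3,4,5}
Constraint 3 (U + W = V) on D(U)={1,2,3,4,5,6} D(W)={2,5,6} D(V)={1,2,3,4,5}: U {1,2,3,4,5,6}->{1,2,3}; W {2,5,6}->{2}; V {1,2,3,4,5}->{3,4,5}
So after all 3 constraints: D(V) = {3,4,5}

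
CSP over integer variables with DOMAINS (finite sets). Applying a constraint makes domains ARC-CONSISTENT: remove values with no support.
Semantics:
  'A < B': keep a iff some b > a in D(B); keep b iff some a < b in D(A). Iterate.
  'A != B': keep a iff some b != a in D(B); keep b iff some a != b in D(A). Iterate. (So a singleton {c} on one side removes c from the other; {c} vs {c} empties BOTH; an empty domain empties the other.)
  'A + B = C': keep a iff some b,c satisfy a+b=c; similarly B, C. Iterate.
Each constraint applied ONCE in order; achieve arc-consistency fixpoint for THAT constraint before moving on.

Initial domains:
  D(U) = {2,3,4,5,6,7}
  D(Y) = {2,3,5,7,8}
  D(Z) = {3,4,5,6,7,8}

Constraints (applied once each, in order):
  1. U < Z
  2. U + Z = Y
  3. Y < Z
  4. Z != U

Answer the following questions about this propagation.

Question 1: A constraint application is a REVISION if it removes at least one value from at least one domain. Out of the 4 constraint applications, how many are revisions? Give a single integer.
Constraint 1 (U < Z) on D(U)={2,3,4,5,6,7} D(Z)={3,4,5,6,7,8}: no change => not a revision
Constraint 2 (U + Z = Y) on D(U)={2,3,4,5,6,7} D(Z)={3,4,5,6,7,8} D(Y)={2,3,5,7,8}: U {2,3,4,5,6,7}->{2,3,4,5}; Z {3,4,5,6,7,8}->{3,4,5,6}; Y {2,3,5,7,8}->{5,7,8} => REVISION
Constraint 3 (Y < Z) on D(Y)={5,7,8} D(Z)={3,4,5,6}: Y {5,7,8}->{5}; Z {3,4,5,6}->{6} => REVISION
Constraint 4 (Z != U) on D(Z)={6} D(U)={2,3,4,5}: no change => not a revision
Total revisions = 2

Answer: 2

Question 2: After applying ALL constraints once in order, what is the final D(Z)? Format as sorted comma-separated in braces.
Answer: {6}

Derivation:
Constraint 1 (U < Z) on D(U)={2,3,4,5,6,7} D(Z)={3,4,5,6,7,8}: no change
Constraint 2 (U + Z = Y) on D(U)={2,3,4,5,6,7} D(Z)={3,4,5,6,7,8} D(Y)={2,3,5,7,8}: U {2,3,4,5,6,7}->{2,3,4,5}; Z {3,4,5,6,7,8}->{3,4,5,6}; Y {2,3,5,7,8}->{5,7,8}
Constraint 3 (Y < Z) on D(Y)={5,7,8} D(Z)={3,4,5,6}: Y {5,7,8}->{5}; Z {3,4,5,6}->{6}
Constraint 4 (Z != U) on D(Z)={6} D(U)={2,3,4,5}: no change
So after all 4 constraints: D(Z) = {6}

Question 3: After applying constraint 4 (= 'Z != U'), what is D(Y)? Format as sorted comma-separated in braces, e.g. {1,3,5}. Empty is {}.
Answer: {5}

Derivation:
Constraint 1 (U < Z) on D(U)={2,3,4,5,6,7} D(Z)={3,4,5,6,7,8}: no change
Constraint 2 (U + Z = Y) on D(U)={2,3,4,5,6,7} D(Z)={3,4,5,6,7,8} D(Y)={2,3,5,7,8}: U {2,3,4,5,6,7}->{2,3,4,5}; Z {3,4,5,6,7,8}->{3,4,5,6}; Y {2,3,5,7,8}->{5,7,8}
Constraint 3 (Y < Z) on D(Y)={5,7,8} D(Z)={3,4,5,6}: Y {5,7,8}->{5}; Z {3,4,5,6}->{6}
Constraint 4 (Z != U) on D(Z)={6} D(U)={2,3,4,5}: no change
So after constraint 4: D(Y) = {5}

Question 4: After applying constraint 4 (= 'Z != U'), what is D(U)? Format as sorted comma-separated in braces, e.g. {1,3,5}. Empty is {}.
Constraint 1 (U < Z) on D(U)={2,3,4,5,6,7} D(Z)={3,4,5,6,7,8}: no change
Constraint 2 (U + Z = Y) on D(U)={2,3,4,5,6,7} D(Z)={3,4,5,6,7,8} D(Y)={2,3,5,7,8}: U {2,3,4,5,6,7}->{2,3,4,5}; Z {3,4,5,6,7,8}->{3,4,5,6}; Y {2,3,5,7,8}->{5,7,8}
Constraint 3 (Y < Z) on D(Y)={5,7,8} D(Z)={3,4,5,6}: Y {5,7,8}->{5}; Z {3,4,5,6}->{6}
Constraint 4 (Z != U) on D(Z)={6} D(U)={2,3,4,5}: no change
So after constraint 4: D(U) = {2,3,4,5}

Answer: {2,3,4,5}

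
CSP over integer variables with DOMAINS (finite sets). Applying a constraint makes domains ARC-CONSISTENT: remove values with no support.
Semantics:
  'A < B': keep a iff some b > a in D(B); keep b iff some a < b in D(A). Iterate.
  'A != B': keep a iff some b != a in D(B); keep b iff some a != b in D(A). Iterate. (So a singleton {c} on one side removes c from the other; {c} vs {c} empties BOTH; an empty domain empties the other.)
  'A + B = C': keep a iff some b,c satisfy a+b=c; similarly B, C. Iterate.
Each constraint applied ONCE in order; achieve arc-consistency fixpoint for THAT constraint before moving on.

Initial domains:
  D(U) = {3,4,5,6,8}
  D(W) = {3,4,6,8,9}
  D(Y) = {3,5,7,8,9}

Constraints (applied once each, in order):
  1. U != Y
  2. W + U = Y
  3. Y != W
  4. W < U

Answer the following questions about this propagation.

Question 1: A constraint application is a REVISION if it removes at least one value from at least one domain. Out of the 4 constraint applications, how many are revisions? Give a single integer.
Answer: 2

Derivation:
Constraint 1 (U != Y) on D(U)={3,4,5,6,8} D(Y)={3,5,7,8,9}: no change => not a revision
Constraint 2 (W + U = Y) on D(W)={3,4,6,8,9} D(U)={3,4,5,6,8} D(Y)={3,5,7,8,9}: W {3,4,6,8,9}->{3,4,6}; U {3,4,5,6,8}->{3,4,5,6}; Y {3,5,7,8,9}->{7,8,9} => REVISION
Constraint 3 (Y != W) on D(Y)={7,8,9} D(W)={3,4,6}: no change => not a revision
Constraint 4 (W < U) on D(W)={3,4,6} D(U)={3,4,5,6}: W {3,4,6}->{3,4}; U {3,4,5,6}->{4,5,6} => REVISION
Total revisions = 2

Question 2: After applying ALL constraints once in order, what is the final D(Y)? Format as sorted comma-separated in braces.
Constraint 1 (U != Y) on D(U)={3,4,5,6,8} D(Y)={3,5,7,8,9}: no change
Constraint 2 (W + U = Y) on D(W)={3,4,6,8,9} D(U)={3,4,5,6,8} D(Y)={3,5,7,8,9}: W {3,4,6,8,9}->{3,4,6}; U {3,4,5,6,8}->{3,4,5,6}; Y {3,5,7,8,9}->{7,8,9}
Constraint 3 (Y != W) on D(Y)={7,8,9} D(W)={3,4,6}: no change
Constraint 4 (W < U) on D(W)={3,4,6} D(U)={3,4,5,6}: W {3,4,6}->{3,4}; U {3,4,5,6}->{4,5,6}
So after all 4 constraints: D(Y) = {7,8,9}

Answer: {7,8,9}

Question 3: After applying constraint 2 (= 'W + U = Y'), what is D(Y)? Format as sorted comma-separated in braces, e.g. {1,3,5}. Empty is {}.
Answer: {7,8,9}

Derivation:
Constraint 1 (U != Y) on D(U)={3,4,5,6,8} D(Y)={3,5,7,8,9}: no change
Constraint 2 (W + U = Y) on D(W)={3,4,6,8,9} D(U)={3,4,5,6,8} D(Y)={3,5,7,8,9}: W {3,4,6,8,9}->{3,4,6}; U {3,4,5,6,8}->{3,4,5,6}; Y {3,5,7,8,9}->{7,8,9}
So after constraint 2: D(Y) = {7,8,9}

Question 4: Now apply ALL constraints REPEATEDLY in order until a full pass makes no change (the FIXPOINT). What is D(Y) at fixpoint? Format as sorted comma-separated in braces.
pass 0 (initial): D(Y)={3,5,7,8,9}
pass 1: U {3,4,5,6,8}->{4,5,6}; W {3,4,6,8,9}->{3,4}; Y {3,5,7,8,9}->{7,8,9}
pass 2: no change
Fixpoint after 2 passes: D(Y) = {7,8,9}

Answer: {7,8,9}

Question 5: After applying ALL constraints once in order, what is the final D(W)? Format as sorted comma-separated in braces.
Answer: {3,4}

Derivation:
Constraint 1 (U != Y) on D(U)={3,4,5,6,8} D(Y)={3,5,7,8,9}: no change
Constraint 2 (W + U = Y) on D(W)={3,4,6,8,9} D(U)={3,4,5,6,8} D(Y)={3,5,7,8,9}: W {3,4,6,8,9}->{3,4,6}; U {3,4,5,6,8}->{3,4,5,6}; Y {3,5,7,8,9}->{7,8,9}
Constraint 3 (Y != W) on D(Y)={7,8,9} D(W)={3,4,6}: no change
Constraint 4 (W < U) on D(W)={3,4,6} D(U)={3,4,5,6}: W {3,4,6}->{3,4}; U {3,4,5,6}->{4,5,6}
So after all 4 constraints: D(W) = {3,4}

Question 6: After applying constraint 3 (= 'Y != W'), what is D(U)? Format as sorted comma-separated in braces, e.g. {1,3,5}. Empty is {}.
Constraint 1 (U != Y) on D(U)={3,4,5,6,8} D(Y)={3,5,7,8,9}: no change
Constraint 2 (W + U = Y) on D(W)={3,4,6,8,9} D(U)={3,4,5,6,8} D(Y)={3,5,7,8,9}: W {3,4,6,8,9}->{3,4,6}; U {3,4,5,6,8}->{3,4,5,6}; Y {3,5,7,8,9}->{7,8,9}
Constraint 3 (Y != W) on D(Y)={7,8,9} D(W)={3,4,6}: no change
So after constraint 3: D(U) = {3,4,5,6}

Answer: {3,4,5,6}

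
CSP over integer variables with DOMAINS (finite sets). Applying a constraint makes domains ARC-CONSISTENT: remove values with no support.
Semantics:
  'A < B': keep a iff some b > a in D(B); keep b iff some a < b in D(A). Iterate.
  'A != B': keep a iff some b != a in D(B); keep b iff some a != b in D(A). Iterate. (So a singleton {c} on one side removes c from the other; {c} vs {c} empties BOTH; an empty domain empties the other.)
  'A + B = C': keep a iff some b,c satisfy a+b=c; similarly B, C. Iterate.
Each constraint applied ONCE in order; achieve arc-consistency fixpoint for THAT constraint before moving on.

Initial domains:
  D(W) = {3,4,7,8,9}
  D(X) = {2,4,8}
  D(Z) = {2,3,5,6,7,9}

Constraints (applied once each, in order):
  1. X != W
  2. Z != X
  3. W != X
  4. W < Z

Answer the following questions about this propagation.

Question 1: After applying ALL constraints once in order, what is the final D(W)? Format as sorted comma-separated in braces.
Answer: {3,4,7,8}

Derivation:
Constraint 1 (X != W) on D(X)={2,4,8} D(W)={3,4,7,8,9}: no change
Constraint 2 (Z != X) on D(Z)={2,3,5,6,7,9} D(X)={2,4,8}: no change
Constraint 3 (W != X) on D(W)={3,4,7,8,9} D(X)={2,4,8}: no change
Constraint 4 (W < Z) on D(W)={3,4,7,8,9} D(Z)={2,3,5,6,7,9}: W {3,4,7,8,9}->{3,4,7,8}; Z {2,3,5,6,7,9}->{5,6,7,9}
So after all 4 constraints: D(W) = {3,4,7,8}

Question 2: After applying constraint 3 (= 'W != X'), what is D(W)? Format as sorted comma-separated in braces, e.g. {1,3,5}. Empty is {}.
Constraint 1 (X != W) on D(X)={2,4,8} D(W)={3,4,7,8,9}: no change
Constraint 2 (Z != X) on D(Z)={2,3,5,6,7,9} D(X)={2,4,8}: no change
Constraint 3 (W != X) on D(W)={3,4,7,8,9} D(X)={2,4,8}: no change
So after constraint 3: D(W) = {3,4,7,8,9}

Answer: {3,4,7,8,9}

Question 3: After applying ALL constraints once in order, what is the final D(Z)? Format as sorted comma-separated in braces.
Constraint 1 (X != W) on D(X)={2,4,8} D(W)={3,4,7,8,9}: no change
Constraint 2 (Z != X) on D(Z)={2,3,5,6,7,9} D(X)={2,4,8}: no change
Constraint 3 (W != X) on D(W)={3,4,7,8,9} D(X)={2,4,8}: no change
Constraint 4 (W < Z) on D(W)={3,4,7,8,9} D(Z)={2,3,5,6,7,9}: W {3,4,7,8,9}->{3,4,7,8}; Z {2,3,5,6,7,9}->{5,6,7,9}
So after all 4 constraints: D(Z) = {5,6,7,9}

Answer: {5,6,7,9}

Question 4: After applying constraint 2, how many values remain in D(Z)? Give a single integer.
Constraint 1 (X != W) on D(X)={2,4,8} D(W)={3,4,7,8,9}: no change
Constraint 2 (Z != X) on D(Z)={2,3,5,6,7,9} D(X)={2,4,8}: no change
So after constraint 2: D(Z)={2,3,5,6,7,9}, size = 6

Answer: 6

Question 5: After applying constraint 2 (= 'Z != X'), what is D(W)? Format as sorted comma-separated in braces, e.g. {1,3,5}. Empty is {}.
Constraint 1 (X != W) on D(X)={2,4,8} D(W)={3,4,7,8,9}: no change
Constraint 2 (Z != X) on D(Z)={2,3,5,6,7,9} D(X)={2,4,8}: no change
So after constraint 2: D(W) = {3,4,7,8,9}

Answer: {3,4,7,8,9}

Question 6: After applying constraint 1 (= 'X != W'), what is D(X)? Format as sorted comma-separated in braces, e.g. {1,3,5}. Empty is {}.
Answer: {2,4,8}

Derivation:
Constraint 1 (X != W) on D(X)={2,4,8} D(W)={3,4,7,8,9}: no change
So after constraint 1: D(X) = {2,4,8}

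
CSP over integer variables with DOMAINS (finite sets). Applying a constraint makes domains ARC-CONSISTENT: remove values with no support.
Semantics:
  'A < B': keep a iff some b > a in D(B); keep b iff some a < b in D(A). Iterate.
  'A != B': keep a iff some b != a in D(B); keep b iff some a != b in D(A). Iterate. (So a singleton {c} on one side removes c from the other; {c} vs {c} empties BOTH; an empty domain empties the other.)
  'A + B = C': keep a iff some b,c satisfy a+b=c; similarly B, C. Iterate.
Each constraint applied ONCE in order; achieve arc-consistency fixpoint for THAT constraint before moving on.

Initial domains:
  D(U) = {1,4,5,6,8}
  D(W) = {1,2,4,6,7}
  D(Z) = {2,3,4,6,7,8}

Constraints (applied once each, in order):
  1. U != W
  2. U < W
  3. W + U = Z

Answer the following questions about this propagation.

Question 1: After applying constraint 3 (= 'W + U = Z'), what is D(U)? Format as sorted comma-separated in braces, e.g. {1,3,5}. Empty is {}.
Constraint 1 (U != W) on D(U)={1,4,5,6,8} D(W)={1,2,4,6,7}: no change
Constraint 2 (U < W) on D(U)={1,4,5,6,8} D(W)={1,2,4,6,7}: U {1,4,5,6,8}->{1,4,5,6}; W {1,2,4,6,7}->{2,4,6,7}
Constraint 3 (W + U = Z) on D(W)={2,4,6,7} D(U)={1,4,5,6} D(Z)={2,3,4,6,7,8}: Z {2,3,4,6,7,8}->{3,6,7,8}
So after constraint 3: D(U) = {1,4,5,6}

Answer: {1,4,5,6}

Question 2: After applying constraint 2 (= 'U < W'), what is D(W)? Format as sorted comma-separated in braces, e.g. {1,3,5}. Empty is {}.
Answer: {2,4,6,7}

Derivation:
Constraint 1 (U != W) on D(U)={1,4,5,6,8} D(W)={1,2,4,6,7}: no change
Constraint 2 (U < W) on D(U)={1,4,5,6,8} D(W)={1,2,4,6,7}: U {1,4,5,6,8}->{1,4,5,6}; W {1,2,4,6,7}->{2,4,6,7}
So after constraint 2: D(W) = {2,4,6,7}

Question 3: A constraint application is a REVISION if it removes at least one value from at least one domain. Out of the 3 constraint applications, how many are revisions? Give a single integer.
Constraint 1 (U != W) on D(U)={1,4,5,6,8} D(W)={1,2,4,6,7}: no change => not a revision
Constraint 2 (U < W) on D(U)={1,4,5,6,8} D(W)={1,2,4,6,7}: U {1,4,5,6,8}->{1,4,5,6}; W {1,2,4,6,7}->{2,4,6,7} => REVISION
Constraint 3 (W + U = Z) on D(W)={2,4,6,7} D(U)={1,4,5,6} D(Z)={2,3,4,6,7,8}: Z {2,3,4,6,7,8}->{3,6,7,8} => REVISION
Total revisions = 2

Answer: 2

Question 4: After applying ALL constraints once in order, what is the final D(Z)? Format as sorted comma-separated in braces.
Answer: {3,6,7,8}

Derivation:
Constraint 1 (U != W) on D(U)={1,4,5,6,8} D(W)={1,2,4,6,7}: no change
Constraint 2 (U < W) on D(U)={1,4,5,6,8} D(W)={1,2,4,6,7}: U {1,4,5,6,8}->{1,4,5,6}; W {1,2,4,6,7}->{2,4,6,7}
Constraint 3 (W + U = Z) on D(W)={2,4,6,7} D(U)={1,4,5,6} D(Z)={2,3,4,6,7,8}: Z {2,3,4,6,7,8}->{3,6,7,8}
So after all 3 constraints: D(Z) = {3,6,7,8}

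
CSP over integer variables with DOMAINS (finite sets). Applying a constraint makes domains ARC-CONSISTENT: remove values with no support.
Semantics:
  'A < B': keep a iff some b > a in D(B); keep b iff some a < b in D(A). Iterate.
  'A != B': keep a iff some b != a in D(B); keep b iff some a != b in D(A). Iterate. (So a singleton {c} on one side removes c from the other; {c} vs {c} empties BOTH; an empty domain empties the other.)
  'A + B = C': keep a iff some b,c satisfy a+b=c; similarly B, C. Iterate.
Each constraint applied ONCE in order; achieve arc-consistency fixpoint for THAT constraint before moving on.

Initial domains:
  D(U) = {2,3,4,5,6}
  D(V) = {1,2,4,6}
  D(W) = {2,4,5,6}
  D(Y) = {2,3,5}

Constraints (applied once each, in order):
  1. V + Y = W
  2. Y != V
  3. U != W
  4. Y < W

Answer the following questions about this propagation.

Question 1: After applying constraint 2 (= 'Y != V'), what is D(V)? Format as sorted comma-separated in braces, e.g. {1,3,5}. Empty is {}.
Constraint 1 (V + Y = W) on D(V)={1,2,4,6} D(Y)={2,3,5} D(W)={2,4,5,6}: V {1,2,4,6}->{1,2,4}; W {2,4,5,6}->{4,5,6}
Constraint 2 (Y != V) on D(Y)={2,3,5} D(V)={1,2,4}: no change
So after constraint 2: D(V) = {1,2,4}

Answer: {1,2,4}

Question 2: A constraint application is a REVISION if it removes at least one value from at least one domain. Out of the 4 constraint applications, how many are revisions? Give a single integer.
Answer: 1

Derivation:
Constraint 1 (V + Y = W) on D(V)={1,2,4,6} D(Y)={2,3,5} D(W)={2,4,5,6}: V {1,2,4,6}->{1,2,4}; W {2,4,5,6}->{4,5,6} => REVISION
Constraint 2 (Y != V) on D(Y)={2,3,5} D(V)={1,2,4}: no change => not a revision
Constraint 3 (U != W) on D(U)={2,3,4,5,6} D(W)={4,5,6}: no change => not a revision
Constraint 4 (Y < W) on D(Y)={2,3,5} D(W)={4,5,6}: no change => not a revision
Total revisions = 1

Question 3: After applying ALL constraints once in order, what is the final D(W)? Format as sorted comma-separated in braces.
Answer: {4,5,6}

Derivation:
Constraint 1 (V + Y = W) on D(V)={1,2,4,6} D(Y)={2,3,5} D(W)={2,4,5,6}: V {1,2,4,6}->{1,2,4}; W {2,4,5,6}->{4,5,6}
Constraint 2 (Y != V) on D(Y)={2,3,5} D(V)={1,2,4}: no change
Constraint 3 (U != W) on D(U)={2,3,4,5,6} D(W)={4,5,6}: no change
Constraint 4 (Y < W) on D(Y)={2,3,5} D(W)={4,5,6}: no change
So after all 4 constraints: D(W) = {4,5,6}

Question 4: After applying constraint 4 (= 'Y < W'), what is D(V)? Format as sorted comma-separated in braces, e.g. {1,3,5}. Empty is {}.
Answer: {1,2,4}

Derivation:
Constraint 1 (V + Y = W) on D(V)={1,2,4,6} D(Y)={2,3,5} D(W)={2,4,5,6}: V {1,2,4,6}->{1,2,4}; W {2,4,5,6}->{4,5,6}
Constraint 2 (Y != V) on D(Y)={2,3,5} D(V)={1,2,4}: no change
Constraint 3 (U != W) on D(U)={2,3,4,5,6} D(W)={4,5,6}: no change
Constraint 4 (Y < W) on D(Y)={2,3,5} D(W)={4,5,6}: no change
So after constraint 4: D(V) = {1,2,4}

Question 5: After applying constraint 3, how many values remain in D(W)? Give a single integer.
Answer: 3

Derivation:
Constraint 1 (V + Y = W) on D(V)={1,2,4,6} D(Y)={2,3,5} D(W)={2,4,5,6}: V {1,2,4,6}->{1,2,4}; W {2,4,5,6}->{4,5,6}
Constraint 2 (Y != V) on D(Y)={2,3,5} D(V)={1,2,4}: no change
Constraint 3 (U != W) on D(U)={2,3,4,5,6} D(W)={4,5,6}: no change
So after constraint 3: D(W)={4,5,6}, size = 3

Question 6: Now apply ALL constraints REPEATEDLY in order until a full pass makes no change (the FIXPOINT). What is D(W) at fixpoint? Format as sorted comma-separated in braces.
pass 0 (initial): D(W)={2,4,5,6}
pass 1: V {1,2,4,6}->{1,2,4}; W {2,4,5,6}->{4,5,6}
pass 2: no change
Fixpoint after 2 passes: D(W) = {4,5,6}

Answer: {4,5,6}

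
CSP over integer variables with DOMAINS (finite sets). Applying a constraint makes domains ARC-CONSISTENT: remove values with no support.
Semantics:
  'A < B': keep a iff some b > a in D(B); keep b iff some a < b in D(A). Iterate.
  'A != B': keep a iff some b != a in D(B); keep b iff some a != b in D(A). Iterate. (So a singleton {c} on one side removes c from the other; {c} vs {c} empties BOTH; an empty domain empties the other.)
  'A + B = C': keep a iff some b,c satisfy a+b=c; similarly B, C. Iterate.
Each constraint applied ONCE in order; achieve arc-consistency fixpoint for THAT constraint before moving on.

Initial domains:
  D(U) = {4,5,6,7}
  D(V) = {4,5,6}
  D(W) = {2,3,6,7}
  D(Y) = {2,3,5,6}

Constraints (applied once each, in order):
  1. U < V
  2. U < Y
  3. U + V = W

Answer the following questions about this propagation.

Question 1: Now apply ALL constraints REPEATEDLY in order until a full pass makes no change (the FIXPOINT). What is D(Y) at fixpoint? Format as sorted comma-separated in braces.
pass 0 (initial): D(Y)={2,3,5,6}
pass 1: U {4,5,6,7}->{}; V {4,5,6}->{}; W {2,3,6,7}->{}; Y {2,3,5,6}->{5,6}
pass 2: Y {5,6}->{}
pass 3: no change
Fixpoint after 3 passes: D(Y) = {}

Answer: {}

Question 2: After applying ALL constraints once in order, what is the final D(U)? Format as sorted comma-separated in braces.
Answer: {}

Derivation:
Constraint 1 (U < V) on D(U)={4,5,6,7} D(V)={4,5,6}: U {4,5,6,7}->{4,5}; V {4,5,6}->{5,6}
Constraint 2 (U < Y) on D(U)={4,5} D(Y)={2,3,5,6}: Y {2,3,5,6}->{5,6}
Constraint 3 (U + V = W) on D(U)={4,5} D(V)={5,6} D(W)={2,3,6,7}: U {4,5}->{}; V {5,6}->{}; W {2,3,6,7}->{}
So after all 3 constraints: D(U) = {}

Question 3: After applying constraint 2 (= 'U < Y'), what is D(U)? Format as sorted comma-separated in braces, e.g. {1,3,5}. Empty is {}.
Constraint 1 (U < V) on D(U)={4,5,6,7} D(V)={4,5,6}: U {4,5,6,7}->{4,5}; V {4,5,6}->{5,6}
Constraint 2 (U < Y) on D(U)={4,5} D(Y)={2,3,5,6}: Y {2,3,5,6}->{5,6}
So after constraint 2: D(U) = {4,5}

Answer: {4,5}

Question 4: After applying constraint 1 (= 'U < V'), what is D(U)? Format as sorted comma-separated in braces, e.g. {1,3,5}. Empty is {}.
Constraint 1 (U < V) on D(U)={4,5,6,7} D(V)={4,5,6}: U {4,5,6,7}->{4,5}; V {4,5,6}->{5,6}
So after constraint 1: D(U) = {4,5}

Answer: {4,5}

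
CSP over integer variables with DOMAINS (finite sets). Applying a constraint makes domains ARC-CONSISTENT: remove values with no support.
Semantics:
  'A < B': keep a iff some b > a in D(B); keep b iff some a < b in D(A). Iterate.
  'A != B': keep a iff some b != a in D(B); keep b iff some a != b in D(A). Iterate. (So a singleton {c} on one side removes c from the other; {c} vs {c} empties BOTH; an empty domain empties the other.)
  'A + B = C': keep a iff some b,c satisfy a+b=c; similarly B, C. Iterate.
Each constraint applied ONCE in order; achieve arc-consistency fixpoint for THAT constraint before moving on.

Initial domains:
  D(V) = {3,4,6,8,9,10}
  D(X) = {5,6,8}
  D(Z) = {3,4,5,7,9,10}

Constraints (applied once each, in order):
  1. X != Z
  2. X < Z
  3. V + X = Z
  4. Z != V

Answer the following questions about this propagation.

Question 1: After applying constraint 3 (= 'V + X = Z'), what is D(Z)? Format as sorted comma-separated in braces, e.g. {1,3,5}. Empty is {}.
Answer: {9,10}

Derivation:
Constraint 1 (X != Z) on D(X)={5,6,8} D(Z)={3,4,5,7,9,10}: no change
Constraint 2 (X < Z) on D(X)={5,6,8} D(Z)={3,4,5,7,9,10}: Z {3,4,5,7,9,10}->{7,9,10}
Constraint 3 (V + X = Z) on D(V)={3,4,6,8,9,10} D(X)={5,6,8} D(Z)={7,9,10}: V {3,4,6,8,9,10}->{3,4}; X {5,6,8}->{5,6}; Z {7,9,10}->{9,10}
So after constraint 3: D(Z) = {9,10}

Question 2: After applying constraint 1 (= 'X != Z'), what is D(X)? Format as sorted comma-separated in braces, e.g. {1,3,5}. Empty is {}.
Answer: {5,6,8}

Derivation:
Constraint 1 (X != Z) on D(X)={5,6,8} D(Z)={3,4,5,7,9,10}: no change
So after constraint 1: D(X) = {5,6,8}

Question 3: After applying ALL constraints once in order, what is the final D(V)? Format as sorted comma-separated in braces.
Constraint 1 (X != Z) on D(X)={5,6,8} D(Z)={3,4,5,7,9,10}: no change
Constraint 2 (X < Z) on D(X)={5,6,8} D(Z)={3,4,5,7,9,10}: Z {3,4,5,7,9,10}->{7,9,10}
Constraint 3 (V + X = Z) on D(V)={3,4,6,8,9,10} D(X)={5,6,8} D(Z)={7,9,10}: V {3,4,6,8,9,10}->{3,4}; X {5,6,8}->{5,6}; Z {7,9,10}->{9,10}
Constraint 4 (Z != V) on D(Z)={9,10} D(V)={3,4}: no change
So after all 4 constraints: D(V) = {3,4}

Answer: {3,4}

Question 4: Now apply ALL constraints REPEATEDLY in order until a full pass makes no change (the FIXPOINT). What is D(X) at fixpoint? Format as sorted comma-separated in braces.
pass 0 (initial): D(X)={5,6,8}
pass 1: V {3,4,6,8,9,10}->{3,4}; X {5,6,8}->{5,6}; Z {3,4,5,7,9,10}->{9,10}
pass 2: no change
Fixpoint after 2 passes: D(X) = {5,6}

Answer: {5,6}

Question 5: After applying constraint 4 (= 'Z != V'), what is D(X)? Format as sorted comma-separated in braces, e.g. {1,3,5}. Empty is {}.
Constraint 1 (X != Z) on D(X)={5,6,8} D(Z)={3,4,5,7,9,10}: no change
Constraint 2 (X < Z) on D(X)={5,6,8} D(Z)={3,4,5,7,9,10}: Z {3,4,5,7,9,10}->{7,9,10}
Constraint 3 (V + X = Z) on D(V)={3,4,6,8,9,10} D(X)={5,6,8} D(Z)={7,9,10}: V {3,4,6,8,9,10}->{3,4}; X {5,6,8}->{5,6}; Z {7,9,10}->{9,10}
Constraint 4 (Z != V) on D(Z)={9,10} D(V)={3,4}: no change
So after constraint 4: D(X) = {5,6}

Answer: {5,6}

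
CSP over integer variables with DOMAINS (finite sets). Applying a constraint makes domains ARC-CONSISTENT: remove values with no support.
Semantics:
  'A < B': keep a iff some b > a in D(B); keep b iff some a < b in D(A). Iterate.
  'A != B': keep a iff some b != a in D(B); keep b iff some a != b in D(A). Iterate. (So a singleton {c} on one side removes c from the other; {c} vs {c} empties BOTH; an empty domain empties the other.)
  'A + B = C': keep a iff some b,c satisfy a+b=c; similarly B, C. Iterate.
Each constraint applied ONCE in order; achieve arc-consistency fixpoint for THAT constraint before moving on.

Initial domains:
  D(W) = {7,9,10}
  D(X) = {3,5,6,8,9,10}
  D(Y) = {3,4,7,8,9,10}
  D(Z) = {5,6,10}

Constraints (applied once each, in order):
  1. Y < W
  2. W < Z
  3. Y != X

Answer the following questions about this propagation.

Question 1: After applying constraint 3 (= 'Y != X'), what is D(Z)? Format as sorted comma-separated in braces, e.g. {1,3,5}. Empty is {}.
Constraint 1 (Y < W) on D(Y)={3,4,7,8,9,10} D(W)={7,9,10}: Y {3,4,7,8,9,10}->{3,4,7,8,9}
Constraint 2 (W < Z) on D(W)={7,9,10} D(Z)={5,6,10}: W {7,9,10}->{7,9}; Z {5,6,10}->{10}
Constraint 3 (Y != X) on D(Y)={3,4,7,8,9} D(X)={3,5,6,8,9,10}: no change
So after constraint 3: D(Z) = {10}

Answer: {10}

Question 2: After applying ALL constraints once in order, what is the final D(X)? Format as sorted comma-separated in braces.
Answer: {3,5,6,8,9,10}

Derivation:
Constraint 1 (Y < W) on D(Y)={3,4,7,8,9,10} D(W)={7,9,10}: Y {3,4,7,8,9,10}->{3,4,7,8,9}
Constraint 2 (W < Z) on D(W)={7,9,10} D(Z)={5,6,10}: W {7,9,10}->{7,9}; Z {5,6,10}->{10}
Constraint 3 (Y != X) on D(Y)={3,4,7,8,9} D(X)={3,5,6,8,9,10}: no change
So after all 3 constraints: D(X) = {3,5,6,8,9,10}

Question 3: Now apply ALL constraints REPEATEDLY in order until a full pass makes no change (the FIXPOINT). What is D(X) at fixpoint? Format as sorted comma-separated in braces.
Answer: {3,5,6,8,9,10}

Derivation:
pass 0 (initial): D(X)={3,5,6,8,9,10}
pass 1: W {7,9,10}->{7,9}; Y {3,4,7,8,9,10}->{3,4,7,8,9}; Z {5,6,10}->{10}
pass 2: Y {3,4,7,8,9}->{3,4,7,8}
pass 3: no change
Fixpoint after 3 passes: D(X) = {3,5,6,8,9,10}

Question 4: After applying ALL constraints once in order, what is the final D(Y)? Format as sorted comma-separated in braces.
Constraint 1 (Y < W) on D(Y)={3,4,7,8,9,10} D(W)={7,9,10}: Y {3,4,7,8,9,10}->{3,4,7,8,9}
Constraint 2 (W < Z) on D(W)={7,9,10} D(Z)={5,6,10}: W {7,9,10}->{7,9}; Z {5,6,10}->{10}
Constraint 3 (Y != X) on D(Y)={3,4,7,8,9} D(X)={3,5,6,8,9,10}: no change
So after all 3 constraints: D(Y) = {3,4,7,8,9}

Answer: {3,4,7,8,9}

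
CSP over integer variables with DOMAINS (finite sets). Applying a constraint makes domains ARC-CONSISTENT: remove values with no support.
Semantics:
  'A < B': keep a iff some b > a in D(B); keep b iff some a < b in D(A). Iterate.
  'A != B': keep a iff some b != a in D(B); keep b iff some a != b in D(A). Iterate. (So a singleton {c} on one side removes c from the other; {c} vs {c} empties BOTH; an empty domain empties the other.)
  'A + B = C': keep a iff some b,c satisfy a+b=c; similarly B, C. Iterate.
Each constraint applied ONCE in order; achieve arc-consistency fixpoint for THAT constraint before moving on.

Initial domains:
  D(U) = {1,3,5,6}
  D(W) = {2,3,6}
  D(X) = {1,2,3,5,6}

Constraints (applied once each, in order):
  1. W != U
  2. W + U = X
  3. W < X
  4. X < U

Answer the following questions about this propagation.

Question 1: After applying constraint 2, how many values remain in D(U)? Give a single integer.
Constraint 1 (W != U) on D(W)={2,3,6} D(U)={1,3,5,6}: no change
Constraint 2 (W + U = X) on D(W)={2,3,6} D(U)={1,3,5,6} D(X)={1,2,3,5,6}: W {2,3,6}->{2,3}; U {1,3,5,6}->{1,3}; X {1,2,3,5,6}->{3,5,6}
So after constraint 2: D(U)={1,3}, size = 2

Answer: 2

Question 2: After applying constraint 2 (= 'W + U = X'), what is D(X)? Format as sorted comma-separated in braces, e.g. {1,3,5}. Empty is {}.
Answer: {3,5,6}

Derivation:
Constraint 1 (W != U) on D(W)={2,3,6} D(U)={1,3,5,6}: no change
Constraint 2 (W + U = X) on D(W)={2,3,6} D(U)={1,3,5,6} D(X)={1,2,3,5,6}: W {2,3,6}->{2,3}; U {1,3,5,6}->{1,3}; X {1,2,3,5,6}->{3,5,6}
So after constraint 2: D(X) = {3,5,6}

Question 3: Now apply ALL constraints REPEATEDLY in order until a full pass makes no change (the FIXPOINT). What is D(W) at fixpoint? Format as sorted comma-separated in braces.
Answer: {}

Derivation:
pass 0 (initial): D(W)={2,3,6}
pass 1: U {1,3,5,6}->{}; W {2,3,6}->{2,3}; X {1,2,3,5,6}->{}
pass 2: W {2,3}->{}
pass 3: no change
Fixpoint after 3 passes: D(W) = {}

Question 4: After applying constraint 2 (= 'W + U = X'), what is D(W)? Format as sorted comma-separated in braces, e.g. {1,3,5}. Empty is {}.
Answer: {2,3}

Derivation:
Constraint 1 (W != U) on D(W)={2,3,6} D(U)={1,3,5,6}: no change
Constraint 2 (W + U = X) on D(W)={2,3,6} D(U)={1,3,5,6} D(X)={1,2,3,5,6}: W {2,3,6}->{2,3}; U {1,3,5,6}->{1,3}; X {1,2,3,5,6}->{3,5,6}
So after constraint 2: D(W) = {2,3}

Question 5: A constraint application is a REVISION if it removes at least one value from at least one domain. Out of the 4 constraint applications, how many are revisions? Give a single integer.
Constraint 1 (W != U) on D(W)={2,3,6} D(U)={1,3,5,6}: no change => not a revision
Constraint 2 (W + U = X) on D(W)={2,3,6} D(U)={1,3,5,6} D(X)={1,2,3,5,6}: W {2,3,6}->{2,3}; U {1,3,5,6}->{1,3}; X {1,2,3,5,6}->{3,5,6} => REVISION
Constraint 3 (W < X) on D(W)={2,3} D(X)={3,5,6}: no change => not a revision
Constraint 4 (X < U) on D(X)={3,5,6} D(U)={1,3}: X {3,5,6}->{}; U {1,3}->{} => REVISION
Total revisions = 2

Answer: 2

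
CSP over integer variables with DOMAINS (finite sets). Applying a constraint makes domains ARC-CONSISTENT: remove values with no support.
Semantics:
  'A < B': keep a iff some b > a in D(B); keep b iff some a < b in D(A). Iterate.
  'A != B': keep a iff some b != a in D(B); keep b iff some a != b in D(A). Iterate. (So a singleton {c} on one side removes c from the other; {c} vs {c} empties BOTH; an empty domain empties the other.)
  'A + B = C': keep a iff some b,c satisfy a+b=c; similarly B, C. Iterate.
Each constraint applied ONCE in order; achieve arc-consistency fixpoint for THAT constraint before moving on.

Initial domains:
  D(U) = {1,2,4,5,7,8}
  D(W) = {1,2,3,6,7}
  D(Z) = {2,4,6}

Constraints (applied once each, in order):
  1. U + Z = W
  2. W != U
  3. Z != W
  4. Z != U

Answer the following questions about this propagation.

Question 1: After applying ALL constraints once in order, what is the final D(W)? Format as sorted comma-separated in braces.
Answer: {3,6,7}

Derivation:
Constraint 1 (U + Z = W) on D(U)={1,2,4,5,7,8} D(Z)={2,4,6} D(W)={1,2,3,6,7}: U {1,2,4,5,7,8}->{1,2,4,5}; W {1,2,3,6,7}->{3,6,7}
Constraint 2 (W != U) on D(W)={3,6,7} D(U)={1,2,4,5}: no change
Constraint 3 (Z != W) on D(Z)={2,4,6} D(W)={3,6,7}: no change
Constraint 4 (Z != U) on D(Z)={2,4,6} D(U)={1,2,4,5}: no change
So after all 4 constraints: D(W) = {3,6,7}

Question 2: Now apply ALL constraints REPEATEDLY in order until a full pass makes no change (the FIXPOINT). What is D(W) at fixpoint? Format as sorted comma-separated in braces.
pass 0 (initial): D(W)={1,2,3,6,7}
pass 1: U {1,2,4,5,7,8}->{1,2,4,5}; W {1,2,3,6,7}->{3,6,7}
pass 2: no change
Fixpoint after 2 passes: D(W) = {3,6,7}

Answer: {3,6,7}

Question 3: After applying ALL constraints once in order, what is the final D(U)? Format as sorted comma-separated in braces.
Constraint 1 (U + Z = W) on D(U)={1,2,4,5,7,8} D(Z)={2,4,6} D(W)={1,2,3,6,7}: U {1,2,4,5,7,8}->{1,2,4,5}; W {1,2,3,6,7}->{3,6,7}
Constraint 2 (W != U) on D(W)={3,6,7} D(U)={1,2,4,5}: no change
Constraint 3 (Z != W) on D(Z)={2,4,6} D(W)={3,6,7}: no change
Constraint 4 (Z != U) on D(Z)={2,4,6} D(U)={1,2,4,5}: no change
So after all 4 constraints: D(U) = {1,2,4,5}

Answer: {1,2,4,5}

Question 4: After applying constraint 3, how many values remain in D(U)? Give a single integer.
Answer: 4

Derivation:
Constraint 1 (U + Z = W) on D(U)={1,2,4,5,7,8} D(Z)={2,4,6} D(W)={1,2,3,6,7}: U {1,2,4,5,7,8}->{1,2,4,5}; W {1,2,3,6,7}->{3,6,7}
Constraint 2 (W != U) on D(W)={3,6,7} D(U)={1,2,4,5}: no change
Constraint 3 (Z != W) on D(Z)={2,4,6} D(W)={3,6,7}: no change
So after constraint 3: D(U)={1,2,4,5}, size = 4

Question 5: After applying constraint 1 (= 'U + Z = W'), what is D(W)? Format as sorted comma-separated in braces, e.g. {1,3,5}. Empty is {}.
Constraint 1 (U + Z = W) on D(U)={1,2,4,5,7,8} D(Z)={2,4,6} D(W)={1,2,3,6,7}: U {1,2,4,5,7,8}->{1,2,4,5}; W {1,2,3,6,7}->{3,6,7}
So after constraint 1: D(W) = {3,6,7}

Answer: {3,6,7}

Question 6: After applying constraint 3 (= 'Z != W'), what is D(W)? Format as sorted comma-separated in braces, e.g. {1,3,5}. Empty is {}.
Answer: {3,6,7}

Derivation:
Constraint 1 (U + Z = W) on D(U)={1,2,4,5,7,8} D(Z)={2,4,6} D(W)={1,2,3,6,7}: U {1,2,4,5,7,8}->{1,2,4,5}; W {1,2,3,6,7}->{3,6,7}
Constraint 2 (W != U) on D(W)={3,6,7} D(U)={1,2,4,5}: no change
Constraint 3 (Z != W) on D(Z)={2,4,6} D(W)={3,6,7}: no change
So after constraint 3: D(W) = {3,6,7}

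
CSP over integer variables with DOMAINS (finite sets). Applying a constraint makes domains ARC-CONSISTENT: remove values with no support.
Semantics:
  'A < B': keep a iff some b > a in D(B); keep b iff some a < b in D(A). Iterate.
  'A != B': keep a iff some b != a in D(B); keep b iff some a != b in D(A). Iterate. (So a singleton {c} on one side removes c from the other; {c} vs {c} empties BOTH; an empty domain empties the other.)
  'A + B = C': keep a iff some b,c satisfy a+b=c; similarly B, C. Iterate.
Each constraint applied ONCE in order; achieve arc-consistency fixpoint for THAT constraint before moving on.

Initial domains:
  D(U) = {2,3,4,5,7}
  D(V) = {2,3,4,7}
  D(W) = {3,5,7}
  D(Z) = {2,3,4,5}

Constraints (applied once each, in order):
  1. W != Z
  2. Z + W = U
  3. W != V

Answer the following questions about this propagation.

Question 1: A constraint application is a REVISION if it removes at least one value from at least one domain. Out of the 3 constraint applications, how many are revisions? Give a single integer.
Constraint 1 (W != Z) on D(W)={3,5,7} D(Z)={2,3,4,5}: no change => not a revision
Constraint 2 (Z + W = U) on D(Z)={2,3,4,5} D(W)={3,5,7} D(U)={2,3,4,5,7}: Z {2,3,4,5}->{2,4}; W {3,5,7}->{3,5}; U {2,3,4,5,7}->{5,7} => REVISION
Constraint 3 (W != V) on D(W)={3,5} D(V)={2,3,4,7}: no change => not a revision
Total revisions = 1

Answer: 1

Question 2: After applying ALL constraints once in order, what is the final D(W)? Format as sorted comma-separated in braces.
Answer: {3,5}

Derivation:
Constraint 1 (W != Z) on D(W)={3,5,7} D(Z)={2,3,4,5}: no change
Constraint 2 (Z + W = U) on D(Z)={2,3,4,5} D(W)={3,5,7} D(U)={2,3,4,5,7}: Z {2,3,4,5}->{2,4}; W {3,5,7}->{3,5}; U {2,3,4,5,7}->{5,7}
Constraint 3 (W != V) on D(W)={3,5} D(V)={2,3,4,7}: no change
So after all 3 constraints: D(W) = {3,5}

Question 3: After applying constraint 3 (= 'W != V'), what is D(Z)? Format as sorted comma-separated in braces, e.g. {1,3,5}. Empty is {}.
Answer: {2,4}

Derivation:
Constraint 1 (W != Z) on D(W)={3,5,7} D(Z)={2,3,4,5}: no change
Constraint 2 (Z + W = U) on D(Z)={2,3,4,5} D(W)={3,5,7} D(U)={2,3,4,5,7}: Z {2,3,4,5}->{2,4}; W {3,5,7}->{3,5}; U {2,3,4,5,7}->{5,7}
Constraint 3 (W != V) on D(W)={3,5} D(V)={2,3,4,7}: no change
So after constraint 3: D(Z) = {2,4}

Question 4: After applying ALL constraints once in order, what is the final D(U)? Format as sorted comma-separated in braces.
Constraint 1 (W != Z) on D(W)={3,5,7} D(Z)={2,3,4,5}: no change
Constraint 2 (Z + W = U) on D(Z)={2,3,4,5} D(W)={3,5,7} D(U)={2,3,4,5,7}: Z {2,3,4,5}->{2,4}; W {3,5,7}->{3,5}; U {2,3,4,5,7}->{5,7}
Constraint 3 (W != V) on D(W)={3,5} D(V)={2,3,4,7}: no change
So after all 3 constraints: D(U) = {5,7}

Answer: {5,7}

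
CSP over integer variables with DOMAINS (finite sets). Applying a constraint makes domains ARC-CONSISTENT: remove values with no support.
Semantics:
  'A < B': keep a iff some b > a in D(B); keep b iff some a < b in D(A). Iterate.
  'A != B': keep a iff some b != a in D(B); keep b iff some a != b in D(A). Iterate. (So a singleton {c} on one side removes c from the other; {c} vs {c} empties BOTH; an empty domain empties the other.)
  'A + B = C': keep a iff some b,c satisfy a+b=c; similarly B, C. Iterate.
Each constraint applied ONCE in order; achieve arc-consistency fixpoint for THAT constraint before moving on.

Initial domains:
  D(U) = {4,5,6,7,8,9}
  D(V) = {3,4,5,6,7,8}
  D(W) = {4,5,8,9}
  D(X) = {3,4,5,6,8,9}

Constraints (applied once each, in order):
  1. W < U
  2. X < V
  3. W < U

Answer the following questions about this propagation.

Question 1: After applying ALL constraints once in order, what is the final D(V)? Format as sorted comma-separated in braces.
Answer: {4,5,6,7,8}

Derivation:
Constraint 1 (W < U) on D(W)={4,5,8,9} D(U)={4,5,6,7,8,9}: W {4,5,8,9}->{4,5,8}; U {4,5,6,7,8,9}->{5,6,7,8,9}
Constraint 2 (X < V) on D(X)={3,4,5,6,8,9} D(V)={3,4,5,6,7,8}: X {3,4,5,6,8,9}->{3,4,5,6}; V {3,4,5,6,7,8}->{4,5,6,7,8}
Constraint 3 (W < U) on D(W)={4,5,8} D(U)={5,6,7,8,9}: no change
So after all 3 constraints: D(V) = {4,5,6,7,8}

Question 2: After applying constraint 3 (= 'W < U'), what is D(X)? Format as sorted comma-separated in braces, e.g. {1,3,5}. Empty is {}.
Answer: {3,4,5,6}

Derivation:
Constraint 1 (W < U) on D(W)={4,5,8,9} D(U)={4,5,6,7,8,9}: W {4,5,8,9}->{4,5,8}; U {4,5,6,7,8,9}->{5,6,7,8,9}
Constraint 2 (X < V) on D(X)={3,4,5,6,8,9} D(V)={3,4,5,6,7,8}: X {3,4,5,6,8,9}->{3,4,5,6}; V {3,4,5,6,7,8}->{4,5,6,7,8}
Constraint 3 (W < U) on D(W)={4,5,8} D(U)={5,6,7,8,9}: no change
So after constraint 3: D(X) = {3,4,5,6}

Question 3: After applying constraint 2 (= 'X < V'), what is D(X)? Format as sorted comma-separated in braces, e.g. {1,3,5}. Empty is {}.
Constraint 1 (W < U) on D(W)={4,5,8,9} D(U)={4,5,6,7,8,9}: W {4,5,8,9}->{4,5,8}; U {4,5,6,7,8,9}->{5,6,7,8,9}
Constraint 2 (X < V) on D(X)={3,4,5,6,8,9} D(V)={3,4,5,6,7,8}: X {3,4,5,6,8,9}->{3,4,5,6}; V {3,4,5,6,7,8}->{4,5,6,7,8}
So after constraint 2: D(X) = {3,4,5,6}

Answer: {3,4,5,6}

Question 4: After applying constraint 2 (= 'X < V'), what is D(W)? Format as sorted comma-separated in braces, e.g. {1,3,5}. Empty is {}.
Constraint 1 (W < U) on D(W)={4,5,8,9} D(U)={4,5,6,7,8,9}: W {4,5,8,9}->{4,5,8}; U {4,5,6,7,8,9}->{5,6,7,8,9}
Constraint 2 (X < V) on D(X)={3,4,5,6,8,9} D(V)={3,4,5,6,7,8}: X {3,4,5,6,8,9}->{3,4,5,6}; V {3,4,5,6,7,8}->{4,5,6,7,8}
So after constraint 2: D(W) = {4,5,8}

Answer: {4,5,8}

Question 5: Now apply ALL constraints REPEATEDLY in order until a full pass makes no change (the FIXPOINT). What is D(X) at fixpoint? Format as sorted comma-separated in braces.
pass 0 (initial): D(X)={3,4,5,6,8,9}
pass 1: U {4,5,6,7,8,9}->{5,6,7,8,9}; V {3,4,5,6,7,8}->{4,5,6,7,8}; W {4,5,8,9}->{4,5,8}; X {3,4,5,6,8,9}->{3,4,5,6}
pass 2: no change
Fixpoint after 2 passes: D(X) = {3,4,5,6}

Answer: {3,4,5,6}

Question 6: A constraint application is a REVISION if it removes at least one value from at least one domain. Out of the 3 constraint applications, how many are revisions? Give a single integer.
Answer: 2

Derivation:
Constraint 1 (W < U) on D(W)={4,5,8,9} D(U)={4,5,6,7,8,9}: W {4,5,8,9}->{4,5,8}; U {4,5,6,7,8,9}->{5,6,7,8,9} => REVISION
Constraint 2 (X < V) on D(X)={3,4,5,6,8,9} D(V)={3,4,5,6,7,8}: X {3,4,5,6,8,9}->{3,4,5,6}; V {3,4,5,6,7,8}->{4,5,6,7,8} => REVISION
Constraint 3 (W < U) on D(W)={4,5,8} D(U)={5,6,7,8,9}: no change => not a revision
Total revisions = 2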